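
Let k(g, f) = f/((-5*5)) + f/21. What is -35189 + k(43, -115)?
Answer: -3694937/105 ≈ -35190.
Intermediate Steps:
k(g, f) = 4*f/525 (k(g, f) = f/(-25) + f*(1/21) = f*(-1/25) + f/21 = -f/25 + f/21 = 4*f/525)
-35189 + k(43, -115) = -35189 + (4/525)*(-115) = -35189 - 92/105 = -3694937/105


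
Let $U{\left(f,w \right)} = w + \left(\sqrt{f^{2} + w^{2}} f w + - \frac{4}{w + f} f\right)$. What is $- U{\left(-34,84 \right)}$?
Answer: $- \frac{2168}{25} + 5712 \sqrt{2053} \approx 2.5872 \cdot 10^{5}$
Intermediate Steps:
$U{\left(f,w \right)} = w - \frac{4 f}{f + w} + f w \sqrt{f^{2} + w^{2}}$ ($U{\left(f,w \right)} = w + \left(f \sqrt{f^{2} + w^{2}} w + - \frac{4}{f + w} f\right) = w + \left(f w \sqrt{f^{2} + w^{2}} - \frac{4 f}{f + w}\right) = w + \left(- \frac{4 f}{f + w} + f w \sqrt{f^{2} + w^{2}}\right) = w - \frac{4 f}{f + w} + f w \sqrt{f^{2} + w^{2}}$)
$- U{\left(-34,84 \right)} = - \frac{84^{2} - -136 - 2856 - 34 \cdot 84^{2} \sqrt{\left(-34\right)^{2} + 84^{2}} + 84 \left(-34\right)^{2} \sqrt{\left(-34\right)^{2} + 84^{2}}}{-34 + 84} = - \frac{7056 + 136 - 2856 - 239904 \sqrt{1156 + 7056} + 84 \cdot 1156 \sqrt{1156 + 7056}}{50} = - \frac{7056 + 136 - 2856 - 239904 \sqrt{8212} + 84 \cdot 1156 \sqrt{8212}}{50} = - \frac{7056 + 136 - 2856 - 239904 \cdot 2 \sqrt{2053} + 84 \cdot 1156 \cdot 2 \sqrt{2053}}{50} = - \frac{7056 + 136 - 2856 - 479808 \sqrt{2053} + 194208 \sqrt{2053}}{50} = - \frac{4336 - 285600 \sqrt{2053}}{50} = - (\frac{2168}{25} - 5712 \sqrt{2053}) = - \frac{2168}{25} + 5712 \sqrt{2053}$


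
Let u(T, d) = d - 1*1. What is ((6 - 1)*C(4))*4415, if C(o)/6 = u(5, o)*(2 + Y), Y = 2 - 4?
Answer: 0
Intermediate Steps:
u(T, d) = -1 + d (u(T, d) = d - 1 = -1 + d)
Y = -2
C(o) = 0 (C(o) = 6*((-1 + o)*(2 - 2)) = 6*((-1 + o)*0) = 6*0 = 0)
((6 - 1)*C(4))*4415 = ((6 - 1)*0)*4415 = (5*0)*4415 = 0*4415 = 0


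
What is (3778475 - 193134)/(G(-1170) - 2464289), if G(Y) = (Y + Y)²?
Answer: 3585341/3011311 ≈ 1.1906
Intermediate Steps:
G(Y) = 4*Y² (G(Y) = (2*Y)² = 4*Y²)
(3778475 - 193134)/(G(-1170) - 2464289) = (3778475 - 193134)/(4*(-1170)² - 2464289) = 3585341/(4*1368900 - 2464289) = 3585341/(5475600 - 2464289) = 3585341/3011311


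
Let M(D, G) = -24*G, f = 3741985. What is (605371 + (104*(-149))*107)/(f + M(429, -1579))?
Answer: -1052701/3779881 ≈ -0.27850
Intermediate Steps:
(605371 + (104*(-149))*107)/(f + M(429, -1579)) = (605371 + (104*(-149))*107)/(3741985 - 24*(-1579)) = (605371 - 15496*107)/(3741985 + 37896) = (605371 - 1658072)/3779881 = -1052701*1/3779881 = -1052701/3779881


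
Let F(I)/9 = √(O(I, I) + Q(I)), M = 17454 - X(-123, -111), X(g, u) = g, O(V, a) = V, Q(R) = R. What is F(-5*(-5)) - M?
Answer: -17577 + 45*√2 ≈ -17513.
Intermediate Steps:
M = 17577 (M = 17454 - 1*(-123) = 17454 + 123 = 17577)
F(I) = 9*√2*√I (F(I) = 9*√(I + I) = 9*√(2*I) = 9*(√2*√I) = 9*√2*√I)
F(-5*(-5)) - M = 9*√2*√(-5*(-5)) - 1*17577 = 9*√2*√25 - 17577 = 9*√2*5 - 17577 = 45*√2 - 17577 = -17577 + 45*√2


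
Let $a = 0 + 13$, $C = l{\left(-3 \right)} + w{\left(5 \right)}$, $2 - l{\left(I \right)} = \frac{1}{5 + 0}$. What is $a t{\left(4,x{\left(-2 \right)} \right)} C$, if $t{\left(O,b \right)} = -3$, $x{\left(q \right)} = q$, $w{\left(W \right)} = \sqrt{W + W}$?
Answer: $- \frac{351}{5} - 39 \sqrt{10} \approx -193.53$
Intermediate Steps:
$w{\left(W \right)} = \sqrt{2} \sqrt{W}$ ($w{\left(W \right)} = \sqrt{2 W} = \sqrt{2} \sqrt{W}$)
$l{\left(I \right)} = \frac{9}{5}$ ($l{\left(I \right)} = 2 - \frac{1}{5 + 0} = 2 - \frac{1}{5} = \frac{9}{5}$)
$C = \frac{9}{5} + \sqrt{10}$ ($C = \frac{9}{5} + \sqrt{2} \sqrt{5} = \frac{9}{5} + \sqrt{10} \approx 4.9623$)
$a = 13$
$a t{\left(4,x{\left(-2 \right)} \right)} C = 13 \left(-3\right) \left(\frac{9}{5} + \sqrt{10}\right) = - 39 \left(\frac{9}{5} + \sqrt{10}\right) = - \frac{351}{5} - 39 \sqrt{10}$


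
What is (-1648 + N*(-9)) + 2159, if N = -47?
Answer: 934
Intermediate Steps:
(-1648 + N*(-9)) + 2159 = (-1648 - 47*(-9)) + 2159 = (-1648 + 423) + 2159 = -1225 + 2159 = 934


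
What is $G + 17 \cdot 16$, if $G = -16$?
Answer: $256$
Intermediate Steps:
$G + 17 \cdot 16 = -16 + 17 \cdot 16 = -16 + 272 = 256$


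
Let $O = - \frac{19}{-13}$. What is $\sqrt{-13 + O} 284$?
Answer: $\frac{1420 i \sqrt{78}}{13} \approx 964.7 i$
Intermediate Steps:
$O = \frac{19}{13}$ ($O = \left(-19\right) \left(- \frac{1}{13}\right) = \frac{19}{13} \approx 1.4615$)
$\sqrt{-13 + O} 284 = \sqrt{-13 + \frac{19}{13}} \cdot 284 = \sqrt{- \frac{150}{13}} \cdot 284 = \frac{5 i \sqrt{78}}{13} \cdot 284 = \frac{1420 i \sqrt{78}}{13}$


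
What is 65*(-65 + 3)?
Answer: -4030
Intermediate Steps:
65*(-65 + 3) = 65*(-62) = -4030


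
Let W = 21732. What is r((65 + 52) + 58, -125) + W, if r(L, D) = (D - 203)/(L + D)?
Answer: 543136/25 ≈ 21725.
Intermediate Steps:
r(L, D) = (-203 + D)/(D + L)
r((65 + 52) + 58, -125) + W = (-203 - 125)/(-125 + ((65 + 52) + 58)) + 21732 = -328/(-125 + (117 + 58)) + 21732 = -328/(-125 + 175) + 21732 = -328/50 + 21732 = (1/50)*(-328) + 21732 = -164/25 + 21732 = 543136/25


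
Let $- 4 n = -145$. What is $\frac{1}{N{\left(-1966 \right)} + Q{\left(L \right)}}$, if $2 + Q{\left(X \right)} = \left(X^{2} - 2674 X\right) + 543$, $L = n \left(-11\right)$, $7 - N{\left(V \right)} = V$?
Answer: $\frac{16}{19644369} \approx 8.1448 \cdot 10^{-7}$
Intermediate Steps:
$n = \frac{145}{4}$ ($n = \left(- \frac{1}{4}\right) \left(-145\right) = \frac{145}{4} \approx 36.25$)
$N{\left(V \right)} = 7 - V$
$L = - \frac{1595}{4}$ ($L = \frac{145}{4} \left(-11\right) = - \frac{1595}{4} \approx -398.75$)
$Q{\left(X \right)} = 541 + X^{2} - 2674 X$ ($Q{\left(X \right)} = -2 + \left(\left(X^{2} - 2674 X\right) + 543\right) = -2 + \left(543 + X^{2} - 2674 X\right) = 541 + X^{2} - 2674 X$)
$\frac{1}{N{\left(-1966 \right)} + Q{\left(L \right)}} = \frac{1}{\left(7 - -1966\right) + \left(541 + \left(- \frac{1595}{4}\right)^{2} - - \frac{2132515}{2}\right)} = \frac{1}{\left(7 + 1966\right) + \left(541 + \frac{2544025}{16} + \frac{2132515}{2}\right)} = \frac{1}{1973 + \frac{19612801}{16}} = \frac{1}{\frac{19644369}{16}} = \frac{16}{19644369}$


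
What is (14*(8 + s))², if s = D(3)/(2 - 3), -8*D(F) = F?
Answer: 219961/16 ≈ 13748.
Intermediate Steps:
D(F) = -F/8
s = 3/8 (s = (-⅛*3)/(2 - 3) = -3/8/(-1) = -3/8*(-1) = 3/8 ≈ 0.37500)
(14*(8 + s))² = (14*(8 + 3/8))² = (14*(67/8))² = (469/4)² = 219961/16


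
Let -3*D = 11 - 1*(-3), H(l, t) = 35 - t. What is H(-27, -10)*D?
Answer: -210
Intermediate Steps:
D = -14/3 (D = -(11 - 1*(-3))/3 = -(11 + 3)/3 = -1/3*14 = -14/3 ≈ -4.6667)
H(-27, -10)*D = (35 - 1*(-10))*(-14/3) = (35 + 10)*(-14/3) = 45*(-14/3) = -210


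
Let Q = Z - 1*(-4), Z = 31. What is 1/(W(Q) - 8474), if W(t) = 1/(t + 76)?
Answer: -111/940613 ≈ -0.00011801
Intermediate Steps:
Q = 35 (Q = 31 - 1*(-4) = 31 + 4 = 35)
W(t) = 1/(76 + t)
1/(W(Q) - 8474) = 1/(1/(76 + 35) - 8474) = 1/(1/111 - 8474) = 1/(-940613/111) = -111/940613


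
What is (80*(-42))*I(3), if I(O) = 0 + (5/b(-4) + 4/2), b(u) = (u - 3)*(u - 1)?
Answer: -7200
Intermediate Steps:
b(u) = (-1 + u)*(-3 + u) (b(u) = (-3 + u)*(-1 + u) = (-1 + u)*(-3 + u))
I(O) = 15/7 (I(O) = 0 + (5/(3 + (-4)**2 - 4*(-4)) + 4/2) = 0 + (5/(3 + 16 + 16) + 4*(1/2)) = 0 + (5/35 + 2) = 0 + (5*(1/35) + 2) = 0 + (1/7 + 2) = 0 + 15/7 = 15/7)
(80*(-42))*I(3) = (80*(-42))*(15/7) = -3360*15/7 = -7200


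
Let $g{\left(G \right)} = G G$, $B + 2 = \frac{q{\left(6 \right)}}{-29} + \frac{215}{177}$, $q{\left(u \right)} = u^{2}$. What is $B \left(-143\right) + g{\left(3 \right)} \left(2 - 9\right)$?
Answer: $\frac{1164250}{5133} \approx 226.82$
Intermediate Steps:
$B = - \frac{10403}{5133}$ ($B = -2 + \left(\frac{6^{2}}{-29} + \frac{215}{177}\right) = -2 + \left(36 \left(- \frac{1}{29}\right) + 215 \cdot \frac{1}{177}\right) = -2 + \left(- \frac{36}{29} + \frac{215}{177}\right) = -2 - \frac{137}{5133} = - \frac{10403}{5133} \approx -2.0267$)
$g{\left(G \right)} = G^{2}$
$B \left(-143\right) + g{\left(3 \right)} \left(2 - 9\right) = \left(- \frac{10403}{5133}\right) \left(-143\right) + 3^{2} \left(2 - 9\right) = \frac{1487629}{5133} + 9 \left(-7\right) = \frac{1487629}{5133} - 63 = \frac{1164250}{5133}$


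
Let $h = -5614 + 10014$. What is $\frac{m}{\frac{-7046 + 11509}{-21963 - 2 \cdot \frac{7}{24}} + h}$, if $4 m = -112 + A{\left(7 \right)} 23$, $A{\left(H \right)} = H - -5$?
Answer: $\frac{10806083}{1159623644} \approx 0.0093186$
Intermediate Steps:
$A{\left(H \right)} = 5 + H$ ($A{\left(H \right)} = H + 5 = 5 + H$)
$h = 4400$
$m = 41$ ($m = \frac{-112 + \left(5 + 7\right) 23}{4} = \frac{-112 + 12 \cdot 23}{4} = \frac{-112 + 276}{4} = \frac{1}{4} \cdot 164 = 41$)
$\frac{m}{\frac{-7046 + 11509}{-21963 - 2 \cdot \frac{7}{24}} + h} = \frac{41}{\frac{-7046 + 11509}{-21963 - 2 \cdot \frac{7}{24}} + 4400} = \frac{41}{\frac{4463}{-21963 - 2 \cdot 7 \cdot \frac{1}{24}} + 4400} = \frac{41}{\frac{4463}{-21963 - \frac{7}{12}} + 4400} = \frac{41}{\frac{4463}{- \frac{263563}{12}} + 4400} = \frac{41}{4463 \left(- \frac{12}{263563}\right) + 4400} = \frac{41}{- \frac{53556}{263563} + 4400} = \frac{41}{\frac{1159623644}{263563}} = 41 \cdot \frac{263563}{1159623644} = \frac{10806083}{1159623644}$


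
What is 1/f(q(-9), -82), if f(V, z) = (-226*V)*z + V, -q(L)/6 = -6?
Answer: 1/667188 ≈ 1.4988e-6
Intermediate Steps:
q(L) = 36 (q(L) = -6*(-6) = 36)
f(V, z) = V - 226*V*z (f(V, z) = -226*V*z + V = V - 226*V*z)
1/f(q(-9), -82) = 1/(36*(1 - 226*(-82))) = 1/(36*(1 + 18532)) = 1/(36*18533) = 1/667188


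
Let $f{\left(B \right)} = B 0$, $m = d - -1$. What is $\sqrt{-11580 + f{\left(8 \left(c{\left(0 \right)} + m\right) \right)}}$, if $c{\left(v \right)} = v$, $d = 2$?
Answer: $2 i \sqrt{2895} \approx 107.61 i$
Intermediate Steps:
$m = 3$ ($m = 2 - -1 = 2 + 1 = 3$)
$f{\left(B \right)} = 0$
$\sqrt{-11580 + f{\left(8 \left(c{\left(0 \right)} + m\right) \right)}} = \sqrt{-11580 + 0} = \sqrt{-11580} = 2 i \sqrt{2895}$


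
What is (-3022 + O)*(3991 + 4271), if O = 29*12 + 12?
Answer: -21993444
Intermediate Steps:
O = 360 (O = 348 + 12 = 360)
(-3022 + O)*(3991 + 4271) = (-3022 + 360)*(3991 + 4271) = -2662*8262 = -21993444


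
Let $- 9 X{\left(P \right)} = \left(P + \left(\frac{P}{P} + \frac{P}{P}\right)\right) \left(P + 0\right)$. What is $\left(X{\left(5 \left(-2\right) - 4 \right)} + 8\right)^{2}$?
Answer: $\frac{1024}{9} \approx 113.78$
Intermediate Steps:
$X{\left(P \right)} = - \frac{P \left(2 + P\right)}{9}$ ($X{\left(P \right)} = - \frac{\left(P + \left(\frac{P}{P} + \frac{P}{P}\right)\right) \left(P + 0\right)}{9} = - \frac{\left(P + \left(1 + 1\right)\right) P}{9} = - \frac{\left(P + 2\right) P}{9} = - \frac{\left(2 + P\right) P}{9} = - \frac{P \left(2 + P\right)}{9}$)
$\left(X{\left(5 \left(-2\right) - 4 \right)} + 8\right)^{2} = \left(- \frac{\left(5 \left(-2\right) - 4\right) \left(2 + \left(5 \left(-2\right) - 4\right)\right)}{9} + 8\right)^{2} = \left(- \frac{\left(-10 - 4\right) \left(2 - 14\right)}{9} + 8\right)^{2} = \left(\left(- \frac{1}{9}\right) \left(-14\right) \left(2 - 14\right) + 8\right)^{2} = \left(\left(- \frac{1}{9}\right) \left(-14\right) \left(-12\right) + 8\right)^{2} = \left(- \frac{56}{3} + 8\right)^{2} = \left(- \frac{32}{3}\right)^{2} = \frac{1024}{9}$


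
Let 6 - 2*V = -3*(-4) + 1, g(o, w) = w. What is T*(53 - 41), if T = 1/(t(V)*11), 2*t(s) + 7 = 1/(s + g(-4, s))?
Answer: -84/275 ≈ -0.30545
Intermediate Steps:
V = -7/2 (V = 3 - (-3*(-4) + 1)/2 = 3 - (12 + 1)/2 = 3 - ½*13 = 3 - 13/2 = -7/2 ≈ -3.5000)
t(s) = -7/2 + 1/(4*s) (t(s) = -7/2 + 1/(2*(s + s)) = -7/2 + 1/(2*((2*s))) = -7/2 + (1/(2*s))/2 = -7/2 + 1/(4*s))
T = -7/275 (T = 1/(((1 - 14*(-7/2))/(4*(-7/2)))*11) = 1/(((¼)*(-2/7)*(1 + 49))*11) = 1/(((¼)*(-2/7)*50)*11) = 1/(-25/7*11) = 1/(-275/7) = -7/275 ≈ -0.025455)
T*(53 - 41) = -7*(53 - 41)/275 = -7/275*12 = -84/275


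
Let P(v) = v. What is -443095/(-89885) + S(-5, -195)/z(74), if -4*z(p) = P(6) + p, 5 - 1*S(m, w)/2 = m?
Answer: 70642/17977 ≈ 3.9296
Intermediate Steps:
S(m, w) = 10 - 2*m
z(p) = -3/2 - p/4 (z(p) = -(6 + p)/4 = -3/2 - p/4)
-443095/(-89885) + S(-5, -195)/z(74) = -443095/(-89885) + (10 - 2*(-5))/(-3/2 - 1/4*74) = -443095*(-1/89885) + (10 + 10)/(-3/2 - 37/2) = 88619/17977 + 20/(-20) = 88619/17977 + 20*(-1/20) = 88619/17977 - 1 = 70642/17977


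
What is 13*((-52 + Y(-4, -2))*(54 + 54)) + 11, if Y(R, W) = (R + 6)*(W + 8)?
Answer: -56149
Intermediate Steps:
Y(R, W) = (6 + R)*(8 + W)
13*((-52 + Y(-4, -2))*(54 + 54)) + 11 = 13*((-52 + (48 + 6*(-2) + 8*(-4) - 4*(-2)))*(54 + 54)) + 11 = 13*((-52 + (48 - 12 - 32 + 8))*108) + 11 = 13*((-52 + 12)*108) + 11 = 13*(-40*108) + 11 = 13*(-4320) + 11 = -56160 + 11 = -56149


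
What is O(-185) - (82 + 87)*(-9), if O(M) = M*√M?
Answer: 1521 - 185*I*√185 ≈ 1521.0 - 2516.3*I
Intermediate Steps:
O(M) = M^(3/2)
O(-185) - (82 + 87)*(-9) = (-185)^(3/2) - (82 + 87)*(-9) = -185*I*√185 - 169*(-9) = -185*I*√185 - 1*(-1521) = -185*I*√185 + 1521 = 1521 - 185*I*√185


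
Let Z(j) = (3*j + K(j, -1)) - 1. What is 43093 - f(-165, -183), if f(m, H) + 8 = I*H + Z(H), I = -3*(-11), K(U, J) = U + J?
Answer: 49874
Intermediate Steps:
K(U, J) = J + U
Z(j) = -2 + 4*j (Z(j) = (3*j + (-1 + j)) - 1 = (-1 + 4*j) - 1 = -2 + 4*j)
I = 33
f(m, H) = -10 + 37*H (f(m, H) = -8 + (33*H + (-2 + 4*H)) = -8 + (-2 + 37*H) = -10 + 37*H)
43093 - f(-165, -183) = 43093 - (-10 + 37*(-183)) = 43093 - (-10 - 6771) = 43093 - 1*(-6781) = 43093 + 6781 = 49874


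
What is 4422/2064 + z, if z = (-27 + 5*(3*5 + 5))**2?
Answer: 1833913/344 ≈ 5331.1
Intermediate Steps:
z = 5329 (z = (-27 + 5*(15 + 5))**2 = (-27 + 5*20)**2 = (-27 + 100)**2 = 73**2 = 5329)
4422/2064 + z = 4422/2064 + 5329 = 4422*(1/2064) + 5329 = 737/344 + 5329 = 1833913/344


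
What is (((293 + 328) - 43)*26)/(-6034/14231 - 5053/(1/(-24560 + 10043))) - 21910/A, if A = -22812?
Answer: 1634062107989449/1700971035607626 ≈ 0.96066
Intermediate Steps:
(((293 + 328) - 43)*26)/(-6034/14231 - 5053/(1/(-24560 + 10043))) - 21910/A = (((293 + 328) - 43)*26)/(-6034/14231 - 5053/(1/(-24560 + 10043))) - 21910/(-22812) = ((621 - 43)*26)/(-6034*1/14231 - 5053/(1/(-14517))) - 21910*(-1/22812) = (578*26)/(-862/2033 - 5053/(-1/14517)) + 10955/11406 = 15028/(-862/2033 - 5053*(-14517)) + 10955/11406 = 15028/(-862/2033 + 73354401) + 10955/11406 = 15028/(149129496371/2033) + 10955/11406 = 15028*(2033/149129496371) + 10955/11406 = 30551924/149129496371 + 10955/11406 = 1634062107989449/1700971035607626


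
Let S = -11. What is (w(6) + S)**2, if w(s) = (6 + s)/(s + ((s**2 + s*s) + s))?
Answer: 5776/49 ≈ 117.88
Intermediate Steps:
w(s) = (6 + s)/(2*s + 2*s**2) (w(s) = (6 + s)/(s + ((s**2 + s**2) + s)) = (6 + s)/(s + (2*s**2 + s)) = (6 + s)/(s + (s + 2*s**2)) = (6 + s)/(2*s + 2*s**2))
(w(6) + S)**2 = ((1/2)*(6 + 6)/(6*(1 + 6)) - 11)**2 = ((1/2)*(1/6)*12/7 - 11)**2 = ((1/2)*(1/6)*(1/7)*12 - 11)**2 = (1/7 - 11)**2 = (-76/7)**2 = 5776/49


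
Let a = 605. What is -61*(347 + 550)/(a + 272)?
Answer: -54717/877 ≈ -62.391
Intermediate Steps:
-61*(347 + 550)/(a + 272) = -61*(347 + 550)/(605 + 272) = -54717/877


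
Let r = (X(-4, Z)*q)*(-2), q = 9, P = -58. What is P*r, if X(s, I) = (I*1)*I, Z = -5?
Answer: 26100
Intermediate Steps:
X(s, I) = I² (X(s, I) = I*I = I²)
r = -450 (r = ((-5)²*9)*(-2) = (25*9)*(-2) = 225*(-2) = -450)
P*r = -58*(-450) = 26100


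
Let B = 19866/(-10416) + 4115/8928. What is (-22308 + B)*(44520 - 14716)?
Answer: -1484080769387/2232 ≈ -6.6491e+8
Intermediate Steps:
B = -12913/8928 (B = 19866*(-1/10416) + 4115*(1/8928) = -473/248 + 4115/8928 = -12913/8928 ≈ -1.4463)
(-22308 + B)*(44520 - 14716) = (-22308 - 12913/8928)*(44520 - 14716) = -199178737/8928*29804 = -1484080769387/2232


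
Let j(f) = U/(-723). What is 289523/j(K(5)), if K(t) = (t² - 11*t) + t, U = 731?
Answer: -209325129/731 ≈ -2.8635e+5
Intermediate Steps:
K(t) = t² - 10*t
j(f) = -731/723 (j(f) = 731/(-723) = 731*(-1/723) = -731/723)
289523/j(K(5)) = 289523/(-731/723) = 289523*(-723/731) = -209325129/731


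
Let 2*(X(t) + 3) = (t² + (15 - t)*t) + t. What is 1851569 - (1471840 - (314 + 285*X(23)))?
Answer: 431628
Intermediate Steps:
X(t) = -3 + t/2 + t²/2 + t*(15 - t)/2 (X(t) = -3 + ((t² + (15 - t)*t) + t)/2 = -3 + ((t² + t*(15 - t)) + t)/2 = -3 + (t + t² + t*(15 - t))/2 = -3 + (t/2 + t²/2 + t*(15 - t)/2) = -3 + t/2 + t²/2 + t*(15 - t)/2)
1851569 - (1471840 - (314 + 285*X(23))) = 1851569 - (1471840 - (314 + 285*(-3 + 8*23))) = 1851569 - (1471840 - (314 + 285*(-3 + 184))) = 1851569 - (1471840 - (314 + 285*181)) = 1851569 - (1471840 - (314 + 51585)) = 1851569 - (1471840 - 1*51899) = 1851569 - (1471840 - 51899) = 1851569 - 1*1419941 = 1851569 - 1419941 = 431628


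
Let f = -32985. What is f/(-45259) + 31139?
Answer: 1409352986/45259 ≈ 31140.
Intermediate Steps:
f/(-45259) + 31139 = -32985/(-45259) + 31139 = -32985*(-1/45259) + 31139 = 32985/45259 + 31139 = 1409352986/45259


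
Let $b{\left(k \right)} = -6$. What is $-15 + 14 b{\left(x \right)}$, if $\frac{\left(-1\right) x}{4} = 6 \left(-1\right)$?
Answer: $-99$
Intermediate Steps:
$x = 24$ ($x = - 4 \cdot 6 \left(-1\right) = \left(-4\right) \left(-6\right) = 24$)
$-15 + 14 b{\left(x \right)} = -15 + 14 \left(-6\right) = -15 - 84 = -99$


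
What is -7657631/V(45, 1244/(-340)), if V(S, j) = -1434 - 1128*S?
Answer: 7657631/52194 ≈ 146.71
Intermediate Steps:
-7657631/V(45, 1244/(-340)) = -7657631/(-1434 - 1128*45) = -7657631/(-1434 - 50760) = -7657631/(-52194) = -7657631*(-1/52194) = 7657631/52194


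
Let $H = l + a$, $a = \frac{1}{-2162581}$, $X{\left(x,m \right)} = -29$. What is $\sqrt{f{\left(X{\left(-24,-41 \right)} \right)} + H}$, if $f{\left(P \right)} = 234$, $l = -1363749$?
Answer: $\frac{2 i \sqrt{1594206937577327374}}{2162581} \approx 1167.7 i$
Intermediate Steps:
$a = - \frac{1}{2162581} \approx -4.6241 \cdot 10^{-7}$
$H = - \frac{2949217676170}{2162581}$ ($H = -1363749 - \frac{1}{2162581} = - \frac{2949217676170}{2162581} \approx -1.3637 \cdot 10^{6}$)
$\sqrt{f{\left(X{\left(-24,-41 \right)} \right)} + H} = \sqrt{234 - \frac{2949217676170}{2162581}} = \sqrt{- \frac{2948711632216}{2162581}} = \frac{2 i \sqrt{1594206937577327374}}{2162581}$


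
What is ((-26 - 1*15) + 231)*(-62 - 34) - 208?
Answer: -18448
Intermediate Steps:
((-26 - 1*15) + 231)*(-62 - 34) - 208 = ((-26 - 15) + 231)*(-96) - 208 = (-41 + 231)*(-96) - 208 = 190*(-96) - 208 = -18240 - 208 = -18448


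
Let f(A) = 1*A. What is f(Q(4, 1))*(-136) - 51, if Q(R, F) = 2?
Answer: -323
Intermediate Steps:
f(A) = A
f(Q(4, 1))*(-136) - 51 = 2*(-136) - 51 = -272 - 51 = -323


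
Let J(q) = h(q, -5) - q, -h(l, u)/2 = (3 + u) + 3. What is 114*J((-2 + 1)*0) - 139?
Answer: -367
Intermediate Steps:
h(l, u) = -12 - 2*u (h(l, u) = -2*((3 + u) + 3) = -2*(6 + u) = -12 - 2*u)
J(q) = -2 - q (J(q) = (-12 - 2*(-5)) - q = (-12 + 10) - q = -2 - q)
114*J((-2 + 1)*0) - 139 = 114*(-2 - (-2 + 1)*0) - 139 = 114*(-2 - (-1)*0) - 139 = 114*(-2 - 1*0) - 139 = 114*(-2 + 0) - 139 = 114*(-2) - 139 = -228 - 139 = -367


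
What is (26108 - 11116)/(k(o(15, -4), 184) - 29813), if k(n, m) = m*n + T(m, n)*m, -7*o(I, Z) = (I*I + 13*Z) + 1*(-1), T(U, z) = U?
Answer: -104944/3347 ≈ -31.355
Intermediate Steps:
o(I, Z) = ⅐ - 13*Z/7 - I²/7 (o(I, Z) = -((I*I + 13*Z) + 1*(-1))/7 = -((I² + 13*Z) - 1)/7 = -(-1 + I² + 13*Z)/7 = ⅐ - 13*Z/7 - I²/7)
k(n, m) = m² + m*n (k(n, m) = m*n + m*m = m*n + m² = m² + m*n)
(26108 - 11116)/(k(o(15, -4), 184) - 29813) = (26108 - 11116)/(184*(184 + (⅐ - 13/7*(-4) - ⅐*15²)) - 29813) = 14992/(184*(184 + (⅐ + 52/7 - ⅐*225)) - 29813) = 14992/(184*(184 + (⅐ + 52/7 - 225/7)) - 29813) = 14992/(184*(184 - 172/7) - 29813) = 14992/(184*(1116/7) - 29813) = 14992/(205344/7 - 29813) = 14992/(-3347/7) = 14992*(-7/3347) = -104944/3347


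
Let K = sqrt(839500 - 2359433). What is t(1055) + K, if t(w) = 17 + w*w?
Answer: 1113042 + I*sqrt(1519933) ≈ 1.113e+6 + 1232.9*I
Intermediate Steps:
t(w) = 17 + w**2
K = I*sqrt(1519933) (K = sqrt(-1519933) = I*sqrt(1519933) ≈ 1232.9*I)
t(1055) + K = (17 + 1055**2) + I*sqrt(1519933) = (17 + 1113025) + I*sqrt(1519933) = 1113042 + I*sqrt(1519933)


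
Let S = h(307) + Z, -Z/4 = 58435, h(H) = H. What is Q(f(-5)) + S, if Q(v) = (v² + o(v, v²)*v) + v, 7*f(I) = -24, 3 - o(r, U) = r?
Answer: -1634127/7 ≈ -2.3345e+5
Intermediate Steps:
Z = -233740 (Z = -4*58435 = -233740)
o(r, U) = 3 - r
f(I) = -24/7 (f(I) = (⅐)*(-24) = -24/7)
Q(v) = v + v² + v*(3 - v) (Q(v) = (v² + (3 - v)*v) + v = (v² + v*(3 - v)) + v = v + v² + v*(3 - v))
S = -233433 (S = 307 - 233740 = -233433)
Q(f(-5)) + S = 4*(-24/7) - 233433 = -96/7 - 233433 = -1634127/7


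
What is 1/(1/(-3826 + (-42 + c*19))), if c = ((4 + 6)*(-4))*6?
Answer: -8428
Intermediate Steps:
c = -240 (c = (10*(-4))*6 = -40*6 = -240)
1/(1/(-3826 + (-42 + c*19))) = 1/(1/(-3826 + (-42 - 240*19))) = 1/(1/(-3826 + (-42 - 4560))) = 1/(1/(-3826 - 4602)) = 1/(1/(-8428)) = 1/(-1/8428) = -8428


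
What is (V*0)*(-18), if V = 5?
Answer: 0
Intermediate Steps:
(V*0)*(-18) = (5*0)*(-18) = 0*(-18) = 0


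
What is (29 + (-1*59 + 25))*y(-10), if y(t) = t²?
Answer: -500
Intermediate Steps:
(29 + (-1*59 + 25))*y(-10) = (29 + (-1*59 + 25))*(-10)² = (29 + (-59 + 25))*100 = (29 - 34)*100 = -5*100 = -500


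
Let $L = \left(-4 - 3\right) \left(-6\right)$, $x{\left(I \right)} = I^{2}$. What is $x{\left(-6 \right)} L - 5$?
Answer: $1507$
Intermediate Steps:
$L = 42$ ($L = \left(-7\right) \left(-6\right) = 42$)
$x{\left(-6 \right)} L - 5 = \left(-6\right)^{2} \cdot 42 - 5 = 36 \cdot 42 - 5 = 1512 - 5 = 1507$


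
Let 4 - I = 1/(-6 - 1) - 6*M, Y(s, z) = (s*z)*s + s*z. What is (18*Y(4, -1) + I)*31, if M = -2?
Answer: -79825/7 ≈ -11404.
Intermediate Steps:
Y(s, z) = s*z + z*s**2 (Y(s, z) = z*s**2 + s*z = s*z + z*s**2)
I = -55/7 (I = 4 - (1/(-6 - 1) - 6*(-2)) = 4 - (1/(-7) + 12) = 4 - (-1/7 + 12) = 4 - 1*83/7 = 4 - 83/7 = -55/7 ≈ -7.8571)
(18*Y(4, -1) + I)*31 = (18*(4*(-1)*(1 + 4)) - 55/7)*31 = (18*(4*(-1)*5) - 55/7)*31 = (18*(-20) - 55/7)*31 = (-360 - 55/7)*31 = -2575/7*31 = -79825/7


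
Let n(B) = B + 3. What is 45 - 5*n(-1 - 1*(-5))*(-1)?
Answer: 80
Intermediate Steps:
n(B) = 3 + B
45 - 5*n(-1 - 1*(-5))*(-1) = 45 - 5*(3 + (-1 - 1*(-5)))*(-1) = 45 - 5*(3 + (-1 + 5))*(-1) = 45 - 5*(3 + 4)*(-1) = 45 - 5*7*(-1) = 45 - 35*(-1) = 45 + 35 = 80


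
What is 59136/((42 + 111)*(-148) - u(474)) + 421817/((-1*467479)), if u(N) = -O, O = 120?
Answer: -3095487021/877458083 ≈ -3.5278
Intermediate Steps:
u(N) = -120 (u(N) = -1*120 = -120)
59136/((42 + 111)*(-148) - u(474)) + 421817/((-1*467479)) = 59136/((42 + 111)*(-148) - 1*(-120)) + 421817/((-1*467479)) = 59136/(153*(-148) + 120) + 421817/(-467479) = 59136/(-22644 + 120) + 421817*(-1/467479) = 59136/(-22524) - 421817/467479 = 59136*(-1/22524) - 421817/467479 = -4928/1877 - 421817/467479 = -3095487021/877458083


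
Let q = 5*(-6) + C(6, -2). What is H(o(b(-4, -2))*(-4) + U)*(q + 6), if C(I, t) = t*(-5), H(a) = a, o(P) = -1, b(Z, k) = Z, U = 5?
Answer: -126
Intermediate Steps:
C(I, t) = -5*t
q = -20 (q = 5*(-6) - 5*(-2) = -30 + 10 = -20)
H(o(b(-4, -2))*(-4) + U)*(q + 6) = (-1*(-4) + 5)*(-20 + 6) = (4 + 5)*(-14) = 9*(-14) = -126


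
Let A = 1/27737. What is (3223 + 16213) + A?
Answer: 539096333/27737 ≈ 19436.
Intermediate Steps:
A = 1/27737 ≈ 3.6053e-5
(3223 + 16213) + A = (3223 + 16213) + 1/27737 = 19436 + 1/27737 = 539096333/27737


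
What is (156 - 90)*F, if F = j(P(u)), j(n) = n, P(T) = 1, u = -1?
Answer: 66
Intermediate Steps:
F = 1
(156 - 90)*F = (156 - 90)*1 = 66*1 = 66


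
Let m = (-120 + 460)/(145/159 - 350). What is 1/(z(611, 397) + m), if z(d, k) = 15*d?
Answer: 653/5984109 ≈ 0.00010912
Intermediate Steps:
m = -636/653 (m = 340/(145*(1/159) - 350) = 340/(145/159 - 350) = 340/(-55505/159) = 340*(-159/55505) = -636/653 ≈ -0.97397)
1/(z(611, 397) + m) = 1/(15*611 - 636/653) = 1/(9165 - 636/653) = 1/(5984109/653) = 653/5984109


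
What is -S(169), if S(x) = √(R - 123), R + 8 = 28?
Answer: -I*√103 ≈ -10.149*I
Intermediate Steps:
R = 20 (R = -8 + 28 = 20)
S(x) = I*√103 (S(x) = √(20 - 123) = √(-103) = I*√103)
-S(169) = -I*√103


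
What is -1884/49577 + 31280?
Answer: 1550766676/49577 ≈ 31280.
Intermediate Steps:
-1884/49577 + 31280 = 1550766676/49577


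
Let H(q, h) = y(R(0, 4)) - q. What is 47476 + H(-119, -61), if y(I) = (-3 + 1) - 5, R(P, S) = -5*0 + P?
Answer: 47588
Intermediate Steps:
R(P, S) = P (R(P, S) = 0 + P = P)
y(I) = -7 (y(I) = -2 - 5 = -7)
H(q, h) = -7 - q
47476 + H(-119, -61) = 47476 + (-7 - 1*(-119)) = 47476 + (-7 + 119) = 47476 + 112 = 47588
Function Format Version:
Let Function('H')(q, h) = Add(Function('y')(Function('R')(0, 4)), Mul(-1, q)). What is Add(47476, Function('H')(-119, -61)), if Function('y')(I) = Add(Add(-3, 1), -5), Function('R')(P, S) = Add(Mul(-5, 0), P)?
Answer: 47588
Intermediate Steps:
Function('R')(P, S) = P (Function('R')(P, S) = Add(0, P) = P)
Function('y')(I) = -7 (Function('y')(I) = Add(-2, -5) = -7)
Function('H')(q, h) = Add(-7, Mul(-1, q))
Add(47476, Function('H')(-119, -61)) = Add(47476, Add(-7, Mul(-1, -119))) = Add(47476, Add(-7, 119)) = Add(47476, 112) = 47588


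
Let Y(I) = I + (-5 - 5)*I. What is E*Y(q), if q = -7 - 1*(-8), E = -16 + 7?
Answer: 81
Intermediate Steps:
E = -9
q = 1 (q = -7 + 8 = 1)
Y(I) = -9*I (Y(I) = I - 10*I = -9*I)
E*Y(q) = -(-81) = -9*(-9) = 81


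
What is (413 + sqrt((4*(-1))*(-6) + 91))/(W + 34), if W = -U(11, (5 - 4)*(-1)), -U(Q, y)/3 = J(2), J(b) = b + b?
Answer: 413/46 + sqrt(115)/46 ≈ 9.2114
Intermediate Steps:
J(b) = 2*b
U(Q, y) = -12 (U(Q, y) = -6*2 = -3*4 = -12)
W = 12 (W = -1*(-12) = 12)
(413 + sqrt((4*(-1))*(-6) + 91))/(W + 34) = (413 + sqrt((4*(-1))*(-6) + 91))/(12 + 34) = (413 + sqrt(-4*(-6) + 91))/46 = (413 + sqrt(24 + 91))*(1/46) = (413 + sqrt(115))*(1/46) = 413/46 + sqrt(115)/46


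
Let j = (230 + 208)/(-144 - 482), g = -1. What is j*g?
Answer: 219/313 ≈ 0.69968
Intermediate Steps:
j = -219/313 (j = 438/(-626) = 438*(-1/626) = -219/313 ≈ -0.69968)
j*g = -219/313*(-1) = 219/313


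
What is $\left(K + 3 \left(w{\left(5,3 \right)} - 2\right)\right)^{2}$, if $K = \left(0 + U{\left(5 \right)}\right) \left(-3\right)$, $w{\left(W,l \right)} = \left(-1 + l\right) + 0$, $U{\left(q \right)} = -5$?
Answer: $225$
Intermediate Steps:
$w{\left(W,l \right)} = -1 + l$
$K = 15$ ($K = \left(0 - 5\right) \left(-3\right) = \left(-5\right) \left(-3\right) = 15$)
$\left(K + 3 \left(w{\left(5,3 \right)} - 2\right)\right)^{2} = \left(15 + 3 \left(\left(-1 + 3\right) - 2\right)\right)^{2} = \left(15 + 3 \left(2 - 2\right)\right)^{2} = \left(15 + 3 \cdot 0\right)^{2} = \left(15 + 0\right)^{2} = 15^{2} = 225$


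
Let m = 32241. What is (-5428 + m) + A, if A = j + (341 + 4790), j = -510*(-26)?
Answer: 45204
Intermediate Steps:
j = 13260
A = 18391 (A = 13260 + (341 + 4790) = 13260 + 5131 = 18391)
(-5428 + m) + A = (-5428 + 32241) + 18391 = 26813 + 18391 = 45204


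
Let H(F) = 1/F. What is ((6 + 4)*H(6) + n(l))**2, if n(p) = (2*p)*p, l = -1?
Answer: 121/9 ≈ 13.444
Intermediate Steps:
H(F) = 1/F
n(p) = 2*p**2
((6 + 4)*H(6) + n(l))**2 = ((6 + 4)/6 + 2*(-1)**2)**2 = (10*(1/6) + 2*1)**2 = (5/3 + 2)**2 = (11/3)**2 = 121/9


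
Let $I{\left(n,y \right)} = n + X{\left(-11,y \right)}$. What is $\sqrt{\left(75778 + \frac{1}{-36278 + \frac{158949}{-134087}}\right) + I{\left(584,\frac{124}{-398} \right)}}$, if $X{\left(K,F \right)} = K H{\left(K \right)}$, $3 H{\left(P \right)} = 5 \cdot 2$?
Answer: $\frac{\sqrt{16255473398467425037906095}}{14593701405} \approx 276.27$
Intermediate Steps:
$H{\left(P \right)} = \frac{10}{3}$ ($H{\left(P \right)} = \frac{5 \cdot 2}{3} = \frac{1}{3} \cdot 10 = \frac{10}{3}$)
$X{\left(K,F \right)} = \frac{10 K}{3}$ ($X{\left(K,F \right)} = K \frac{10}{3} = \frac{10 K}{3}$)
$I{\left(n,y \right)} = - \frac{110}{3} + n$ ($I{\left(n,y \right)} = n + \frac{10}{3} \left(-11\right) = n - \frac{110}{3} = - \frac{110}{3} + n$)
$\sqrt{\left(75778 + \frac{1}{-36278 + \frac{158949}{-134087}}\right) + I{\left(584,\frac{124}{-398} \right)}} = \sqrt{\left(75778 + \frac{1}{-36278 + \frac{158949}{-134087}}\right) + \left(- \frac{110}{3} + 584\right)} = \sqrt{\left(75778 + \frac{1}{-36278 + 158949 \left(- \frac{1}{134087}\right)}\right) + \frac{1642}{3}} = \sqrt{\left(75778 + \frac{1}{-36278 - \frac{158949}{134087}}\right) + \frac{1642}{3}} = \sqrt{\left(75778 + \frac{1}{- \frac{4864567135}{134087}}\right) + \frac{1642}{3}} = \sqrt{\left(75778 - \frac{134087}{4864567135}\right) + \frac{1642}{3}} = \sqrt{\frac{368627168221943}{4864567135} + \frac{1642}{3}} = \sqrt{\frac{1113869123901499}{14593701405}} = \frac{\sqrt{16255473398467425037906095}}{14593701405}$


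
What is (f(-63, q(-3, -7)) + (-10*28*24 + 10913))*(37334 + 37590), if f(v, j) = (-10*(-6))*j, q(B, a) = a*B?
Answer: 408560572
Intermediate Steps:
q(B, a) = B*a
f(v, j) = 60*j
(f(-63, q(-3, -7)) + (-10*28*24 + 10913))*(37334 + 37590) = (60*(-3*(-7)) + (-10*28*24 + 10913))*(37334 + 37590) = (60*21 + (-280*24 + 10913))*74924 = (1260 + (-6720 + 10913))*74924 = (1260 + 4193)*74924 = 5453*74924 = 408560572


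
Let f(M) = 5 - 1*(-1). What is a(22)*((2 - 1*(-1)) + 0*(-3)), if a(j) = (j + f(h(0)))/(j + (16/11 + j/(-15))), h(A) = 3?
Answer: 3465/907 ≈ 3.8203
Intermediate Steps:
f(M) = 6 (f(M) = 5 + 1 = 6)
a(j) = (6 + j)/(16/11 + 14*j/15) (a(j) = (j + 6)/(j + (16/11 + j/(-15))) = (6 + j)/(j + (16*(1/11) + j*(-1/15))) = (6 + j)/(j + (16/11 - j/15)) = (6 + j)/(16/11 + 14*j/15))
a(22)*((2 - 1*(-1)) + 0*(-3)) = (165*(6 + 22)/(2*(120 + 77*22)))*((2 - 1*(-1)) + 0*(-3)) = ((165/2)*28/(120 + 1694))*((2 + 1) + 0) = ((165/2)*28/1814)*(3 + 0) = ((165/2)*(1/1814)*28)*3 = (1155/907)*3 = 3465/907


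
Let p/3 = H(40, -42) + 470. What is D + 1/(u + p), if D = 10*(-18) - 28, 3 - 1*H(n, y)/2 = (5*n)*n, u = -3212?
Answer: -10355073/49784 ≈ -208.00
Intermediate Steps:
H(n, y) = 6 - 10*n² (H(n, y) = 6 - 2*5*n*n = 6 - 10*n²)
p = -46572 (p = 3*((6 - 10*40²) + 470) = 3*((6 - 10*1600) + 470) = 3*((6 - 16000) + 470) = 3*(-15994 + 470) = 3*(-15524) = -46572)
D = -208 (D = -180 - 28 = -208)
D + 1/(u + p) = -208 + 1/(-3212 - 46572) = -208 + 1/(-49784) = -208 - 1/49784 = -10355073/49784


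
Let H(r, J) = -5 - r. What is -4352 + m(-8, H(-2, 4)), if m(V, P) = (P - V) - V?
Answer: -4339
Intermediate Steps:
m(V, P) = P - 2*V
-4352 + m(-8, H(-2, 4)) = -4352 + ((-5 - 1*(-2)) - 2*(-8)) = -4352 + ((-5 + 2) + 16) = -4352 + (-3 + 16) = -4352 + 13 = -4339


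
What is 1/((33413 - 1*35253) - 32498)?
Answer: -1/34338 ≈ -2.9122e-5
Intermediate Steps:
1/((33413 - 1*35253) - 32498) = 1/((33413 - 35253) - 32498) = 1/(-1840 - 32498) = 1/(-34338) = -1/34338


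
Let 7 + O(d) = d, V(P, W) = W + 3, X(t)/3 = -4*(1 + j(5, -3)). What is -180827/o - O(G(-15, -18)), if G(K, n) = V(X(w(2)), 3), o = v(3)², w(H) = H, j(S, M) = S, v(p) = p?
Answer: -180818/9 ≈ -20091.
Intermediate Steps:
X(t) = -72 (X(t) = 3*(-4*(1 + 5)) = 3*(-4*6) = 3*(-24) = -72)
V(P, W) = 3 + W
o = 9 (o = 3² = 9)
G(K, n) = 6 (G(K, n) = 3 + 3 = 6)
O(d) = -7 + d
-180827/o - O(G(-15, -18)) = -180827/9 - (-7 + 6) = -180827*⅑ - 1*(-1) = -180827/9 + 1 = -180818/9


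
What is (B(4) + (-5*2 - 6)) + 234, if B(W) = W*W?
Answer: 234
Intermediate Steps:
B(W) = W²
(B(4) + (-5*2 - 6)) + 234 = (4² + (-5*2 - 6)) + 234 = (16 + (-10 - 6)) + 234 = (16 - 16) + 234 = 0 + 234 = 234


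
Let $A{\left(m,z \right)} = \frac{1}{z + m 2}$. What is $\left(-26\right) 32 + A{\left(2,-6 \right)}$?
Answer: $- \frac{1665}{2} \approx -832.5$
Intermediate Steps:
$A{\left(m,z \right)} = \frac{1}{z + 2 m}$
$\left(-26\right) 32 + A{\left(2,-6 \right)} = \left(-26\right) 32 + \frac{1}{-6 + 2 \cdot 2} = -832 + \frac{1}{-6 + 4} = -832 + \frac{1}{-2} = -832 - \frac{1}{2} = - \frac{1665}{2}$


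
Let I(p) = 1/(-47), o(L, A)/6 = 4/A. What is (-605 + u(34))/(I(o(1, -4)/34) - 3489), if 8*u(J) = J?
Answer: 112941/655936 ≈ 0.17218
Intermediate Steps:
o(L, A) = 24/A (o(L, A) = 6*(4/A) = 24/A)
I(p) = -1/47
u(J) = J/8
(-605 + u(34))/(I(o(1, -4)/34) - 3489) = (-605 + (1/8)*34)/(-1/47 - 3489) = (-605 + 17/4)/(-163984/47) = -2403/4*(-47/163984) = 112941/655936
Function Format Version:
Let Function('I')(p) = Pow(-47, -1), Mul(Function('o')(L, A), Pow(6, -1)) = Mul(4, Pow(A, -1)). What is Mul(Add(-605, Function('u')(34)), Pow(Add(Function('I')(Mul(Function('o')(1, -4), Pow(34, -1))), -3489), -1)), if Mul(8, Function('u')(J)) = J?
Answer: Rational(112941, 655936) ≈ 0.17218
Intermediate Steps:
Function('o')(L, A) = Mul(24, Pow(A, -1)) (Function('o')(L, A) = Mul(6, Mul(4, Pow(A, -1))) = Mul(24, Pow(A, -1)))
Function('I')(p) = Rational(-1, 47)
Function('u')(J) = Mul(Rational(1, 8), J)
Mul(Add(-605, Function('u')(34)), Pow(Add(Function('I')(Mul(Function('o')(1, -4), Pow(34, -1))), -3489), -1)) = Mul(Add(-605, Mul(Rational(1, 8), 34)), Pow(Add(Rational(-1, 47), -3489), -1)) = Mul(Add(-605, Rational(17, 4)), Pow(Rational(-163984, 47), -1)) = Mul(Rational(-2403, 4), Rational(-47, 163984)) = Rational(112941, 655936)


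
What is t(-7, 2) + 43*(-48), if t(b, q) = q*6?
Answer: -2052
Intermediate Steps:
t(b, q) = 6*q
t(-7, 2) + 43*(-48) = 6*2 + 43*(-48) = 12 - 2064 = -2052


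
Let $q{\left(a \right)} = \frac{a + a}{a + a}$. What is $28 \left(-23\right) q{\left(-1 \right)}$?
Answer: $-644$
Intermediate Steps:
$q{\left(a \right)} = 1$ ($q{\left(a \right)} = \frac{2 a}{2 a} = 2 a \frac{1}{2 a} = 1$)
$28 \left(-23\right) q{\left(-1 \right)} = 28 \left(-23\right) 1 = \left(-644\right) 1 = -644$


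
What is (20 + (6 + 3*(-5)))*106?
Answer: 1166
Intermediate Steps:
(20 + (6 + 3*(-5)))*106 = (20 + (6 - 15))*106 = (20 - 9)*106 = 11*106 = 1166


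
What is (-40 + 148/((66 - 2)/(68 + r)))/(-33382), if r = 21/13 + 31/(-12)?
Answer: -287069/83321472 ≈ -0.0034453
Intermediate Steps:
r = -151/156 (r = 21*(1/13) + 31*(-1/12) = 21/13 - 31/12 = -151/156 ≈ -0.96795)
(-40 + 148/((66 - 2)/(68 + r)))/(-33382) = (-40 + 148/((66 - 2)/(68 - 151/156)))/(-33382) = (-40 + 148/(64/(10457/156)))*(-1/33382) = (-40 + 148/(64*(156/10457)))*(-1/33382) = (-40 + 148/(9984/10457))*(-1/33382) = (-40 + (10457/9984)*148)*(-1/33382) = (-40 + 386909/2496)*(-1/33382) = (287069/2496)*(-1/33382) = -287069/83321472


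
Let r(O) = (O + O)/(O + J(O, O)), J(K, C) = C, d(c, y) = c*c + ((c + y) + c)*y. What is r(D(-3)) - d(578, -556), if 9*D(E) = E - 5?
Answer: -483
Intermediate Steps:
d(c, y) = c² + y*(y + 2*c) (d(c, y) = c² + (y + 2*c)*y = c² + y*(y + 2*c))
D(E) = -5/9 + E/9 (D(E) = (E - 5)/9 = (-5 + E)/9 = -5/9 + E/9)
r(O) = 1 (r(O) = (O + O)/(O + O) = (2*O)/((2*O)) = (2*O)*(1/(2*O)) = 1)
r(D(-3)) - d(578, -556) = 1 - (578² + (-556)² + 2*578*(-556)) = 1 - (334084 + 309136 - 642736) = 1 - 1*484 = 1 - 484 = -483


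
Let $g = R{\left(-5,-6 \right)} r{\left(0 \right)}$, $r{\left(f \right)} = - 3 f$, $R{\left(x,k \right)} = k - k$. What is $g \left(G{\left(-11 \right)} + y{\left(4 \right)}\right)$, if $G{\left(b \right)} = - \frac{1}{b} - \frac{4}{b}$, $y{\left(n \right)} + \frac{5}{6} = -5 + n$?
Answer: $0$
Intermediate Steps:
$R{\left(x,k \right)} = 0$
$y{\left(n \right)} = - \frac{35}{6} + n$ ($y{\left(n \right)} = - \frac{5}{6} + \left(-5 + n\right) = - \frac{35}{6} + n$)
$g = 0$ ($g = 0 \left(\left(-3\right) 0\right) = 0 \cdot 0 = 0$)
$G{\left(b \right)} = - \frac{5}{b}$
$g \left(G{\left(-11 \right)} + y{\left(4 \right)}\right) = 0 \left(- \frac{5}{-11} + \left(- \frac{35}{6} + 4\right)\right) = 0 \left(\left(-5\right) \left(- \frac{1}{11}\right) - \frac{11}{6}\right) = 0 \left(\frac{5}{11} - \frac{11}{6}\right) = 0 \left(- \frac{91}{66}\right) = 0$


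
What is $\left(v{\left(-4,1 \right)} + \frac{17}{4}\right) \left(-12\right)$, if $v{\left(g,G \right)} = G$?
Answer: $-63$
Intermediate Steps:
$\left(v{\left(-4,1 \right)} + \frac{17}{4}\right) \left(-12\right) = \left(1 + \frac{17}{4}\right) \left(-12\right) = \frac{21}{4} \left(-12\right) = -63$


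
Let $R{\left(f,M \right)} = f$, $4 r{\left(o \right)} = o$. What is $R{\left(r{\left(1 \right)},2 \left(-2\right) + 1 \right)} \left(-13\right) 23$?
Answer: $- \frac{299}{4} \approx -74.75$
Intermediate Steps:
$r{\left(o \right)} = \frac{o}{4}$
$R{\left(r{\left(1 \right)},2 \left(-2\right) + 1 \right)} \left(-13\right) 23 = \frac{1}{4} \cdot 1 \left(-13\right) 23 = \frac{1}{4} \left(-13\right) 23 = \left(- \frac{13}{4}\right) 23 = - \frac{299}{4}$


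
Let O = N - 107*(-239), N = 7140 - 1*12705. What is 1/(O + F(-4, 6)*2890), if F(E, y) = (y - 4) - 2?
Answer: 1/20008 ≈ 4.9980e-5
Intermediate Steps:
N = -5565 (N = 7140 - 12705 = -5565)
F(E, y) = -6 + y (F(E, y) = (-4 + y) - 2 = -6 + y)
O = 20008 (O = -5565 - 107*(-239) = -5565 + 25573 = 20008)
1/(O + F(-4, 6)*2890) = 1/(20008 + (-6 + 6)*2890) = 1/(20008 + 0*2890) = 1/(20008 + 0) = 1/20008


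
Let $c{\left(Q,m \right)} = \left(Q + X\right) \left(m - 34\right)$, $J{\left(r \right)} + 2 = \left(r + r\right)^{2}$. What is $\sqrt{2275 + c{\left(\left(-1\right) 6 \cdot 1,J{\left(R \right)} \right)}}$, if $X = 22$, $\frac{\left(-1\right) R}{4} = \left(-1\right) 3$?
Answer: $\sqrt{10915} \approx 104.47$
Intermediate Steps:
$R = 12$ ($R = - 4 \left(\left(-1\right) 3\right) = \left(-4\right) \left(-3\right) = 12$)
$J{\left(r \right)} = -2 + 4 r^{2}$ ($J{\left(r \right)} = -2 + \left(r + r\right)^{2} = -2 + \left(2 r\right)^{2} = -2 + 4 r^{2}$)
$c{\left(Q,m \right)} = \left(-34 + m\right) \left(22 + Q\right)$ ($c{\left(Q,m \right)} = \left(Q + 22\right) \left(m - 34\right) = \left(22 + Q\right) \left(-34 + m\right) = \left(-34 + m\right) \left(22 + Q\right)$)
$\sqrt{2275 + c{\left(\left(-1\right) 6 \cdot 1,J{\left(R \right)} \right)}} = \sqrt{2275 - \left(748 - 22 \left(-2 + 4 \cdot 12^{2}\right) - \left(-1\right) 6 \cdot 1 \left(-2 + 4 \cdot 12^{2}\right) + 34 \left(\left(-1\right) 6\right) 1\right)} = \sqrt{2275 - \left(748 - 22 \left(-2 + 4 \cdot 144\right) - \left(-6\right) 1 \left(-2 + 4 \cdot 144\right) + 34 \left(-6\right) 1\right)} = \sqrt{2275 - \left(544 - 16 \left(-2 + 576\right)\right)} = \sqrt{2275 + \left(-748 + 204 + 22 \cdot 574 - 3444\right)} = \sqrt{2275 + \left(-748 + 204 + 12628 - 3444\right)} = \sqrt{2275 + 8640} = \sqrt{10915}$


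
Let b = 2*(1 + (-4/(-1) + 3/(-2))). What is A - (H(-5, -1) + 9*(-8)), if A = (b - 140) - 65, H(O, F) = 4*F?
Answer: -122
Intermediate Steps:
b = 7 (b = 2*(1 + (-4*(-1) + 3*(-½))) = 2*(1 + (4 - 3/2)) = 2*(1 + 5/2) = 2*(7/2) = 7)
A = -198 (A = (7 - 140) - 65 = -133 - 65 = -198)
A - (H(-5, -1) + 9*(-8)) = -198 - (4*(-1) + 9*(-8)) = -198 - (-4 - 72) = -198 - 1*(-76) = -198 + 76 = -122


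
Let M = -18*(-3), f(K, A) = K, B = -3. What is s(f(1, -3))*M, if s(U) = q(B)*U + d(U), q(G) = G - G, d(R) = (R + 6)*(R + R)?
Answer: 756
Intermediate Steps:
d(R) = 2*R*(6 + R) (d(R) = (6 + R)*(2*R) = 2*R*(6 + R))
q(G) = 0
s(U) = 2*U*(6 + U) (s(U) = 0*U + 2*U*(6 + U) = 0 + 2*U*(6 + U) = 2*U*(6 + U))
M = 54
s(f(1, -3))*M = (2*1*(6 + 1))*54 = (2*1*7)*54 = 14*54 = 756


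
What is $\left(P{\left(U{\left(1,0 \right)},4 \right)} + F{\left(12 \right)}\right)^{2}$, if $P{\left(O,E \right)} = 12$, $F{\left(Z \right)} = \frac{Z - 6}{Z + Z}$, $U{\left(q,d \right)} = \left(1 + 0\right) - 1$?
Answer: $\frac{2401}{16} \approx 150.06$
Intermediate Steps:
$U{\left(q,d \right)} = 0$ ($U{\left(q,d \right)} = 1 - 1 = 0$)
$F{\left(Z \right)} = \frac{-6 + Z}{2 Z}$
$\left(P{\left(U{\left(1,0 \right)},4 \right)} + F{\left(12 \right)}\right)^{2} = \left(12 + \frac{-6 + 12}{2 \cdot 12}\right)^{2} = \left(12 + \frac{1}{2} \cdot \frac{1}{12} \cdot 6\right)^{2} = \left(12 + \frac{1}{4}\right)^{2} = \left(\frac{49}{4}\right)^{2} = \frac{2401}{16}$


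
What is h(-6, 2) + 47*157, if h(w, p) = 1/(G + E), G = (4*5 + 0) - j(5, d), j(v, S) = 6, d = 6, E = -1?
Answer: 95928/13 ≈ 7379.1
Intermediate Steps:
G = 14 (G = (4*5 + 0) - 1*6 = (20 + 0) - 6 = 20 - 6 = 14)
h(w, p) = 1/13 (h(w, p) = 1/(14 - 1) = 1/13)
h(-6, 2) + 47*157 = 1/13 + 47*157 = 1/13 + 7379 = 95928/13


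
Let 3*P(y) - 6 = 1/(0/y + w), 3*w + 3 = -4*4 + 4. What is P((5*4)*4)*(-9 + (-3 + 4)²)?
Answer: -232/15 ≈ -15.467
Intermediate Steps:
w = -5 (w = -1 + (-4*4 + 4)/3 = -1 + (-16 + 4)/3 = -1 + (⅓)*(-12) = -1 - 4 = -5)
P(y) = 29/15 (P(y) = 2 + 1/(3*(0/y - 5)) = 2 + 1/(3*(0 - 5)) = 2 + (⅓)/(-5) = 2 + (⅓)*(-⅕) = 2 - 1/15 = 29/15)
P((5*4)*4)*(-9 + (-3 + 4)²) = 29*(-9 + (-3 + 4)²)/15 = 29*(-9 + 1²)/15 = 29*(-9 + 1)/15 = (29/15)*(-8) = -232/15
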